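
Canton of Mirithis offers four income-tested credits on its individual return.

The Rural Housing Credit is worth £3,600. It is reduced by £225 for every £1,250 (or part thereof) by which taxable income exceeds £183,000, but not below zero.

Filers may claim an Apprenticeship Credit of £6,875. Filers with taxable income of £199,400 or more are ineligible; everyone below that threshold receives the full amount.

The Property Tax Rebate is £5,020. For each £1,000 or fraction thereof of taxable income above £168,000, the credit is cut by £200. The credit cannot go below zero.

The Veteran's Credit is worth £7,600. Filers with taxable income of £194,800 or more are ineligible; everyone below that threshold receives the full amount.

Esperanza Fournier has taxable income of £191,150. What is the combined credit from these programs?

£16,720

Rural Housing Credit: income exceeds £183,000 by £8,150, which is 7 full-or-partial £1,250 increments; reduction = 7 × £225 = £1,575, leaving £2,025.
Apprenticeship Credit: £191,150 is below the £199,400 cutoff, so the full £6,875 applies.
Property Tax Rebate: income exceeds £168,000 by £23,150, which is 24 full-or-partial £1,000 increments; reduction = 24 × £200 = £4,800, leaving £220.
Veteran's Credit: £191,150 is below the £194,800 cutoff, so the full £7,600 applies.
Total: £2,025 + £6,875 + £220 + £7,600 = £16,720.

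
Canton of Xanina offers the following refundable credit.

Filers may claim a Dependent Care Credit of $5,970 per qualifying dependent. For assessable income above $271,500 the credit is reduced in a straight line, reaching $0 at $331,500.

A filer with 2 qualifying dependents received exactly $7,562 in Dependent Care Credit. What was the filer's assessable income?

Full credit = 2 × $5,970 = $11,940.
$7,562 is 7,562/11,940 of the full $11,940, so 4,378/11,940 of the $60,000 range has been used: income = $271,500 + $60,000 × 4,378/11,940 = $293,500.

$293,500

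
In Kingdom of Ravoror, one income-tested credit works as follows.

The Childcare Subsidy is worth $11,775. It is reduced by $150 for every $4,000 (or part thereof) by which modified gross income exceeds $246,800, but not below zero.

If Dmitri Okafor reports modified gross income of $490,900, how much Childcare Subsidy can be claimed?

$2,475

Childcare Subsidy: income exceeds $246,800 by $244,100, which is 62 full-or-partial $4,000 increments; reduction = 62 × $150 = $9,300, leaving $2,475.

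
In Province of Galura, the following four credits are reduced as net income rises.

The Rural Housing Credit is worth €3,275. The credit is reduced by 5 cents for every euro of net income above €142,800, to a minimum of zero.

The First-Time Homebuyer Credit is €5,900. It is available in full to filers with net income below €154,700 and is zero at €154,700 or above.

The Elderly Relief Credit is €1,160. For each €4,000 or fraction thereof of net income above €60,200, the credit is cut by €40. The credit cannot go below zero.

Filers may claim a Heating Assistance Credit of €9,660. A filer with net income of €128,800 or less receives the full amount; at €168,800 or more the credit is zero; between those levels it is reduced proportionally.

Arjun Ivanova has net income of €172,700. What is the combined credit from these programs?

€1,780

Rural Housing Credit: 5% of the €29,900 excess over €142,800 is €1,495; credit = €3,275 − €1,495 = €1,780.
First-Time Homebuyer Credit: €172,700 meets or exceeds the €154,700 cutoff, so the credit is €0.
Elderly Relief Credit: income exceeds €60,200 by €112,500 → 29 increments × €40 = €1,160 ≥ base, so the credit is €0.
Heating Assistance Credit: €172,700 is at or above €168,800, so the credit is €0.
Total: €1,780 + €0 + €0 + €0 = €1,780.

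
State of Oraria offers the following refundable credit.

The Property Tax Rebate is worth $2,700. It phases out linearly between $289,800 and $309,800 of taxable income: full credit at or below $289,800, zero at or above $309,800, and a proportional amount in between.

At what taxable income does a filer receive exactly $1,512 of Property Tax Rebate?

$1,512 is 1,512/2,700 of the full $2,700, so 1,188/2,700 of the $20,000 range has been used: income = $289,800 + $20,000 × 1,188/2,700 = $298,600.

$298,600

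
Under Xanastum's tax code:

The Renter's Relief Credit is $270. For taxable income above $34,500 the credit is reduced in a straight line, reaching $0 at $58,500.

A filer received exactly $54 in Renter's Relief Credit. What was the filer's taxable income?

$54 is 54/270 of the full $270, so 216/270 of the $24,000 range has been used: income = $34,500 + $24,000 × 216/270 = $53,700.

$53,700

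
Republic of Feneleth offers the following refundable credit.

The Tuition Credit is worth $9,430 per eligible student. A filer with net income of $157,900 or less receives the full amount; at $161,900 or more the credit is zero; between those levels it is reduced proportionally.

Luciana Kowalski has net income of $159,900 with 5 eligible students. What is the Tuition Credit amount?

$23,575

Tuition Credit: base = 5 × $9,430 = $47,150. $159,900 is $2,000 into a $4,000 phase-out range, leaving 2,000/4,000 of the credit: $47,150 × 2,000/4,000 = $23,575.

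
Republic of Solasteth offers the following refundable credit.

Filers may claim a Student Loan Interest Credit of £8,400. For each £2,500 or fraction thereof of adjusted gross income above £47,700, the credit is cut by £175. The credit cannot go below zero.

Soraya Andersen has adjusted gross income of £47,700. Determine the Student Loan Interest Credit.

Student Loan Interest Credit: £47,700 is at or below the £47,700 threshold, so the full £8,400 applies.

£8,400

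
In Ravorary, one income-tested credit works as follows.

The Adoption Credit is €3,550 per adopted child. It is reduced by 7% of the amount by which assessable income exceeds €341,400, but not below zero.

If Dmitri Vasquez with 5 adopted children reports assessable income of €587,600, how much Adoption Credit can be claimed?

€516

Adoption Credit: base = 5 × €3,550 = €17,750. 7% of the €246,200 excess over €341,400 is €17,234; credit = €17,750 − €17,234 = €516.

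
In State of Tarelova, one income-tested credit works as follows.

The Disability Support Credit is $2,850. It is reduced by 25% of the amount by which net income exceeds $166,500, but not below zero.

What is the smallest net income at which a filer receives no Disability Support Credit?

$177,900

The credit falls by 25% of each dollar above $166,500, so it reaches zero when the excess is $2,850 / 25% = $11,400: income = $166,500 + $11,400 = $177,900.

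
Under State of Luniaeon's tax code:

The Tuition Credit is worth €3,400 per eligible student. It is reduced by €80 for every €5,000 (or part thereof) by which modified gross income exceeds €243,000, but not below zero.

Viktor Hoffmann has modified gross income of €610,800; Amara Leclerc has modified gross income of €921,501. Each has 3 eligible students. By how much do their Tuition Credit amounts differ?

€4,280

Viktor (€610,800): Tuition Credit: base = 3 × €3,400 = €10,200. income exceeds €243,000 by €367,800, which is 74 full-or-partial €5,000 increments; reduction = 74 × €80 = €5,920, leaving €4,280.
Amara (€921,501): Tuition Credit: base = 3 × €3,400 = €10,200. income exceeds €243,000 by €678,501 → 136 increments × €80 = €10,880 ≥ base, so the credit is €0.
Difference: |€4,280 − €0| = €4,280.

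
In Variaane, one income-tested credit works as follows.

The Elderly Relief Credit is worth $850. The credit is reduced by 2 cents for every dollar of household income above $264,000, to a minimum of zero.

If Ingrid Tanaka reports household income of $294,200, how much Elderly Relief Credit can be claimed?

$246

Elderly Relief Credit: 2% of the $30,200 excess over $264,000 is $604; credit = $850 − $604 = $246.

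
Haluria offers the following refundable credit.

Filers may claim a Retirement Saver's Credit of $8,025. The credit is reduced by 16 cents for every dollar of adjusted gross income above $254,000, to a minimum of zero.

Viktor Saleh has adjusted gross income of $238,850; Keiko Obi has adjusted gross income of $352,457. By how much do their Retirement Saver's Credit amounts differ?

$8,025

Viktor ($238,850): Retirement Saver's Credit: $238,850 is at or below the $254,000 threshold, so the full $8,025 applies.
Keiko ($352,457): Retirement Saver's Credit: 16% of the $98,457 excess over $254,000 is $15,753.12 ≥ base, so the credit is $0.
Difference: |$8,025 − $0| = $8,025.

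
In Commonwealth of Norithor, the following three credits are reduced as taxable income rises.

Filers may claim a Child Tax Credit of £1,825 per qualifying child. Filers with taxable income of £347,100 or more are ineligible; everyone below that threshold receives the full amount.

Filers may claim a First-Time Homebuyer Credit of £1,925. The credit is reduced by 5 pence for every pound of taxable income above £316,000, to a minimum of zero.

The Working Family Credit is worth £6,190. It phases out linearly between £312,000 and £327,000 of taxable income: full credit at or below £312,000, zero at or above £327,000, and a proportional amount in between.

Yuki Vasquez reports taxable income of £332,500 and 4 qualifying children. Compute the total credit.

Child Tax Credit: base = 4 × £1,825 = £7,300. £332,500 is below the £347,100 cutoff, so the full £7,300 applies.
First-Time Homebuyer Credit: 5% of the £16,500 excess over £316,000 is £825; credit = £1,925 − £825 = £1,100.
Working Family Credit: £332,500 is at or above £327,000, so the credit is £0.
Total: £7,300 + £1,100 + £0 = £8,400.

£8,400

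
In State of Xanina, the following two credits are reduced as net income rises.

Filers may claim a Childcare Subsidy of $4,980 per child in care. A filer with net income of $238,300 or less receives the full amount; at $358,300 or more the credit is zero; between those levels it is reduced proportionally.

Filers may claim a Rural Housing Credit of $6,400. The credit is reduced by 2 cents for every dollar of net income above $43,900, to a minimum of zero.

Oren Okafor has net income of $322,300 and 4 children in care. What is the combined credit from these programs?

Childcare Subsidy: base = 4 × $4,980 = $19,920. $322,300 is $84,000 into a $120,000 phase-out range, leaving 36,000/120,000 of the credit: $19,920 × 36,000/120,000 = $5,976.
Rural Housing Credit: 2% of the $278,400 excess over $43,900 is $5,568; credit = $6,400 − $5,568 = $832.
Total: $5,976 + $832 = $6,808.

$6,808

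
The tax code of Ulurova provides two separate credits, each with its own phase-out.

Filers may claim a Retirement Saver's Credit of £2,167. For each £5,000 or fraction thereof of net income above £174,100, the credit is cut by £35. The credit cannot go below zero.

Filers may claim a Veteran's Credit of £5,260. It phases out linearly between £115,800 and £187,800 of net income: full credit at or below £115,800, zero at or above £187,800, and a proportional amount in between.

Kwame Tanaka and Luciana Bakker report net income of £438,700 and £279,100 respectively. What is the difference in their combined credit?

£1,120

Kwame (£438,700): Retirement Saver's Credit: income exceeds £174,100 by £264,600, which is 53 full-or-partial £5,000 increments; reduction = 53 × £35 = £1,855, leaving £312. Veteran's Credit: £438,700 is at or above £187,800, so the credit is £0. total £312 + £0 = £312
Luciana (£279,100): Retirement Saver's Credit: income exceeds £174,100 by £105,000, which is 21 full-or-partial £5,000 increments; reduction = 21 × £35 = £735, leaving £1,432. Veteran's Credit: £279,100 is at or above £187,800, so the credit is £0. total £1,432 + £0 = £1,432
Difference: |£312 − £1,432| = £1,120.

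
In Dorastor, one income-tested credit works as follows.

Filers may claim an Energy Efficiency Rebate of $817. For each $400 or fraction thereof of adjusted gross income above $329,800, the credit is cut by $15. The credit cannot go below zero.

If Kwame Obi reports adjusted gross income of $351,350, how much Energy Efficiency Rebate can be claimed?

$7

Energy Efficiency Rebate: income exceeds $329,800 by $21,550, which is 54 full-or-partial $400 increments; reduction = 54 × $15 = $810, leaving $7.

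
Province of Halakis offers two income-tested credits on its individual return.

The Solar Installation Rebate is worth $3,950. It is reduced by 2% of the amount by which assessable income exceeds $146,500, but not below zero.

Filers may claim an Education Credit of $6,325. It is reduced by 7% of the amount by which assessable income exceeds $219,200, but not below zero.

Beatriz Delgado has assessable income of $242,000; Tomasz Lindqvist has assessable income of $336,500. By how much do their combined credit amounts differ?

Beatriz ($242,000): Solar Installation Rebate: 2% of the $95,500 excess over $146,500 is $1,910; credit = $3,950 − $1,910 = $2,040. Education Credit: 7% of the $22,800 excess over $219,200 is $1,596; credit = $6,325 − $1,596 = $4,729. total $2,040 + $4,729 = $6,769
Tomasz ($336,500): Solar Installation Rebate: 2% of the $190,000 excess over $146,500 is $3,800; credit = $3,950 − $3,800 = $150. Education Credit: 7% of the $117,300 excess over $219,200 is $8,211 ≥ base, so the credit is $0. total $150 + $0 = $150
Difference: |$6,769 − $150| = $6,619.

$6,619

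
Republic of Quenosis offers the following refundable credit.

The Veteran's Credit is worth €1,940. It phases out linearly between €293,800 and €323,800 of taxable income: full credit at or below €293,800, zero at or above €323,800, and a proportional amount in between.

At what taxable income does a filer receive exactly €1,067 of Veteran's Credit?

€1,067 is 1,067/1,940 of the full €1,940, so 873/1,940 of the €30,000 range has been used: income = €293,800 + €30,000 × 873/1,940 = €307,300.

€307,300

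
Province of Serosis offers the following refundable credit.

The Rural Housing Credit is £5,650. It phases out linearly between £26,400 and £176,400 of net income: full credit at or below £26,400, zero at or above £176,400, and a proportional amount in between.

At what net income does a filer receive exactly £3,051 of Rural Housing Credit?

£3,051 is 3,051/5,650 of the full £5,650, so 2,599/5,650 of the £150,000 range has been used: income = £26,400 + £150,000 × 2,599/5,650 = £95,400.

£95,400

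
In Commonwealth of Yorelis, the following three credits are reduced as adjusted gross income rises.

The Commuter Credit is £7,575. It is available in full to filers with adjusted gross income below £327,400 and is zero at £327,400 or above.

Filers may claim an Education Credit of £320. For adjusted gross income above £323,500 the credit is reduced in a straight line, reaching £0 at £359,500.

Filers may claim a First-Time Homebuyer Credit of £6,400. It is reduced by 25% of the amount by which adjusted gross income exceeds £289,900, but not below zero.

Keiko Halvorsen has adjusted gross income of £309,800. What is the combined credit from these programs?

Commuter Credit: £309,800 is below the £327,400 cutoff, so the full £7,575 applies.
Education Credit: £309,800 is at or below the £323,500 threshold, so the full £320 applies.
First-Time Homebuyer Credit: 25% of the £19,900 excess over £289,900 is £4,975; credit = £6,400 − £4,975 = £1,425.
Total: £7,575 + £320 + £1,425 = £9,320.

£9,320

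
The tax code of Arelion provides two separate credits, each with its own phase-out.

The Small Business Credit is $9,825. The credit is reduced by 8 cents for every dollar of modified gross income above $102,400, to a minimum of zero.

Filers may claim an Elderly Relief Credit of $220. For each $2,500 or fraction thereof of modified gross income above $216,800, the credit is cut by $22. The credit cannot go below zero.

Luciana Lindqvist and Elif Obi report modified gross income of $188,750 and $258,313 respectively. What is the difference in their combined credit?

Luciana ($188,750): Small Business Credit: 8% of the $86,350 excess over $102,400 is $6,908; credit = $9,825 − $6,908 = $2,917. Elderly Relief Credit: $188,750 is at or below the $216,800 threshold, so the full $220 applies. total $2,917 + $220 = $3,137
Elif ($258,313): Small Business Credit: 8% of the $155,913 excess over $102,400 is $12,473.04 ≥ base, so the credit is $0. Elderly Relief Credit: income exceeds $216,800 by $41,513 → 17 increments × $22 = $374 ≥ base, so the credit is $0. total $0 + $0 = $0
Difference: |$3,137 − $0| = $3,137.

$3,137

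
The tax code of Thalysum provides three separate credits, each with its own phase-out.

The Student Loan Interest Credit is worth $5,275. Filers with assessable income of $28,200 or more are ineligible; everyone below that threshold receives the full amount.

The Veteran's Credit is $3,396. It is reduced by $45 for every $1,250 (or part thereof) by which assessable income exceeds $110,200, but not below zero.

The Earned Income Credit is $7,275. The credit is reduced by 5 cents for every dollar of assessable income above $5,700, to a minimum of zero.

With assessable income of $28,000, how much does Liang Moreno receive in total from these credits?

Student Loan Interest Credit: $28,000 is below the $28,200 cutoff, so the full $5,275 applies.
Veteran's Credit: $28,000 is at or below the $110,200 threshold, so the full $3,396 applies.
Earned Income Credit: 5% of the $22,300 excess over $5,700 is $1,115; credit = $7,275 − $1,115 = $6,160.
Total: $5,275 + $3,396 + $6,160 = $14,831.

$14,831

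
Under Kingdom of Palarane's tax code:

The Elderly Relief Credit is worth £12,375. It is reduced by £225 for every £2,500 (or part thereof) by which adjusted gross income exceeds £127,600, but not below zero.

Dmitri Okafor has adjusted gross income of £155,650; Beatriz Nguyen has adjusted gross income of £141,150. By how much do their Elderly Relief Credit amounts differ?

Dmitri (£155,650): Elderly Relief Credit: income exceeds £127,600 by £28,050, which is 12 full-or-partial £2,500 increments; reduction = 12 × £225 = £2,700, leaving £9,675.
Beatriz (£141,150): Elderly Relief Credit: income exceeds £127,600 by £13,550, which is 6 full-or-partial £2,500 increments; reduction = 6 × £225 = £1,350, leaving £11,025.
Difference: |£9,675 − £11,025| = £1,350.

£1,350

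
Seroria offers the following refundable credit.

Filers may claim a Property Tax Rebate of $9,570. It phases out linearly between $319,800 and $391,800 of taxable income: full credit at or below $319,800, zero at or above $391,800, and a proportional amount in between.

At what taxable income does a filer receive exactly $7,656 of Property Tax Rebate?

$7,656 is 7,656/9,570 of the full $9,570, so 1,914/9,570 of the $72,000 range has been used: income = $319,800 + $72,000 × 1,914/9,570 = $334,200.

$334,200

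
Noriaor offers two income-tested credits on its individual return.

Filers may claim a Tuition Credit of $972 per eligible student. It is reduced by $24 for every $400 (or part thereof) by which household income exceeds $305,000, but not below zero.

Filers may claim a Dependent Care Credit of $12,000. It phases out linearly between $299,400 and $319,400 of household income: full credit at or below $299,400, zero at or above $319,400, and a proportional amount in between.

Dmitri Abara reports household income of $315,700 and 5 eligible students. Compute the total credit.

Tuition Credit: base = 5 × $972 = $4,860. income exceeds $305,000 by $10,700, which is 27 full-or-partial $400 increments; reduction = 27 × $24 = $648, leaving $4,212.
Dependent Care Credit: $315,700 is $16,300 into a $20,000 phase-out range, leaving 3,700/20,000 of the credit: $12,000 × 3,700/20,000 = $2,220.
Total: $4,212 + $2,220 = $6,432.

$6,432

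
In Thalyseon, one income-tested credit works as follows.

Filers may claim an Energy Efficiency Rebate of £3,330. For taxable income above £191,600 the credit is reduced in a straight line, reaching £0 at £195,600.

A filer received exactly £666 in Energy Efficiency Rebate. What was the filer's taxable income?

£666 is 666/3,330 of the full £3,330, so 2,664/3,330 of the £4,000 range has been used: income = £191,600 + £4,000 × 2,664/3,330 = £194,800.

£194,800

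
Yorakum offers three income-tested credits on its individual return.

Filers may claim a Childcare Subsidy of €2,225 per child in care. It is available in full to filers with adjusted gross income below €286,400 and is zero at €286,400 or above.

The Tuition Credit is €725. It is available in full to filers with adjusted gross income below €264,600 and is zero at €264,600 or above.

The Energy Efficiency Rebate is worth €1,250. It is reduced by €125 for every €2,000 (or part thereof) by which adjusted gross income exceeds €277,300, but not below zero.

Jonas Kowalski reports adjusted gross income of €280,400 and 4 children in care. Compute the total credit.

Childcare Subsidy: base = 4 × €2,225 = €8,900. €280,400 is below the €286,400 cutoff, so the full €8,900 applies.
Tuition Credit: €280,400 meets or exceeds the €264,600 cutoff, so the credit is €0.
Energy Efficiency Rebate: income exceeds €277,300 by €3,100, which is 2 full-or-partial €2,000 increments; reduction = 2 × €125 = €250, leaving €1,000.
Total: €8,900 + €0 + €1,000 = €9,900.

€9,900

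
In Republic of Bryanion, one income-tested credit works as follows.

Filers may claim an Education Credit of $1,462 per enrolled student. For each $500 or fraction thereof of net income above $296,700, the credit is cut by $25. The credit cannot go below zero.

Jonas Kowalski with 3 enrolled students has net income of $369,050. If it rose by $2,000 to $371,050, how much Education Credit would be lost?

At $369,050 — base = 3 × $1,462 = $4,386. income exceeds $296,700 by $72,350, which is 145 full-or-partial $500 increments; reduction = 145 × $25 = $3,625, leaving $761.
At $371,050 — base = 3 × $1,462 = $4,386. income exceeds $296,700 by $74,350, which is 149 full-or-partial $500 increments; reduction = 149 × $25 = $3,725, leaving $661.
Lost: $761 − $661 = $100.

$100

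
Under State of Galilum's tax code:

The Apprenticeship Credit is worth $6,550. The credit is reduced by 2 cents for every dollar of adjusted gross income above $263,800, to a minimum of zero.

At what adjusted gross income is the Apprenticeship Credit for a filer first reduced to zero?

$591,300

The credit falls by 2% of each dollar above $263,800, so it reaches zero when the excess is $6,550 / 2% = $327,500: income = $263,800 + $327,500 = $591,300.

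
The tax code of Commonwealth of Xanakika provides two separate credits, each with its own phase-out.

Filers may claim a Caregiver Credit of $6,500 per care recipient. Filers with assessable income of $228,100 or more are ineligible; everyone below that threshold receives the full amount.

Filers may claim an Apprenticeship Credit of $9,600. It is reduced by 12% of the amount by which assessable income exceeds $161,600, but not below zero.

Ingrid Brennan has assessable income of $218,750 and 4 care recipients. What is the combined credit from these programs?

Caregiver Credit: base = 4 × $6,500 = $26,000. $218,750 is below the $228,100 cutoff, so the full $26,000 applies.
Apprenticeship Credit: 12% of the $57,150 excess over $161,600 is $6,858; credit = $9,600 − $6,858 = $2,742.
Total: $26,000 + $2,742 = $28,742.

$28,742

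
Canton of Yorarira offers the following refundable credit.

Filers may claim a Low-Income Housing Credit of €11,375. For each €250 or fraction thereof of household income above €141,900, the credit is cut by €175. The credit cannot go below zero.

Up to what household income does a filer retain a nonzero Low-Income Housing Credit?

After 64 increments the reduction is 64 × €175 = €11,200, leaving €175; one more increment wipes it out. Increment 64 ends at excess 64 × €250 = €16,000, so the highest qualifying income is €141,900 + €16,000 = €157,900.

€157,900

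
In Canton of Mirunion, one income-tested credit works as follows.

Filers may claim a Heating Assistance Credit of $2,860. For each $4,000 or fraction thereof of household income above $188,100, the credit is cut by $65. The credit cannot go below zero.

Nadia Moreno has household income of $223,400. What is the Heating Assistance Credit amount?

$2,275

Heating Assistance Credit: income exceeds $188,100 by $35,300, which is 9 full-or-partial $4,000 increments; reduction = 9 × $65 = $585, leaving $2,275.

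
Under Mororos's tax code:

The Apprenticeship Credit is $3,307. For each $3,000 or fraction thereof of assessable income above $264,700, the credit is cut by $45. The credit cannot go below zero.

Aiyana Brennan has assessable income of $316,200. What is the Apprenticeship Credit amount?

$2,497

Apprenticeship Credit: income exceeds $264,700 by $51,500, which is 18 full-or-partial $3,000 increments; reduction = 18 × $45 = $810, leaving $2,497.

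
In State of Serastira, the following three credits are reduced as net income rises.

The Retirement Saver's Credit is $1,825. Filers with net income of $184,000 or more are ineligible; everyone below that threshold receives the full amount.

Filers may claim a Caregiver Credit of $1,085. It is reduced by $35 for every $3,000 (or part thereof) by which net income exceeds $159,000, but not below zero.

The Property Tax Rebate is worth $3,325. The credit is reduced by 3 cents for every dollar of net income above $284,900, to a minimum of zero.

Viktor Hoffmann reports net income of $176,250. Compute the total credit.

$6,025

Retirement Saver's Credit: $176,250 is below the $184,000 cutoff, so the full $1,825 applies.
Caregiver Credit: income exceeds $159,000 by $17,250, which is 6 full-or-partial $3,000 increments; reduction = 6 × $35 = $210, leaving $875.
Property Tax Rebate: $176,250 is at or below the $284,900 threshold, so the full $3,325 applies.
Total: $1,825 + $875 + $3,325 = $6,025.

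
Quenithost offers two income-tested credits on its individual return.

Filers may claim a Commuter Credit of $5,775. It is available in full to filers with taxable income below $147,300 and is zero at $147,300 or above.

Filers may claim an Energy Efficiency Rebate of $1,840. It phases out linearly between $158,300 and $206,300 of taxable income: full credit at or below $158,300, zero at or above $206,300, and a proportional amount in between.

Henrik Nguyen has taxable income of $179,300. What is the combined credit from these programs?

$1,035

Commuter Credit: $179,300 meets or exceeds the $147,300 cutoff, so the credit is $0.
Energy Efficiency Rebate: $179,300 is $21,000 into a $48,000 phase-out range, leaving 27,000/48,000 of the credit: $1,840 × 27,000/48,000 = $1,035.
Total: $0 + $1,035 = $1,035.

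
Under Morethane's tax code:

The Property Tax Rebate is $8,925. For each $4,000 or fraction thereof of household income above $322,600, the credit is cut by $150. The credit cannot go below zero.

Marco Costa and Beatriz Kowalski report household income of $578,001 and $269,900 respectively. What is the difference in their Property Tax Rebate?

Marco ($578,001): Property Tax Rebate: income exceeds $322,600 by $255,401 → 64 increments × $150 = $9,600 ≥ base, so the credit is $0.
Beatriz ($269,900): Property Tax Rebate: $269,900 is at or below the $322,600 threshold, so the full $8,925 applies.
Difference: |$0 − $8,925| = $8,925.

$8,925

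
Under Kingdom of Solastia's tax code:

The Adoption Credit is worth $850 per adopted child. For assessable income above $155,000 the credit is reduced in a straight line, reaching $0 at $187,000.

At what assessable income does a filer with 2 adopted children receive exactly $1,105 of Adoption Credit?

$166,200

Full credit = 2 × $850 = $1,700.
$1,105 is 1,105/1,700 of the full $1,700, so 595/1,700 of the $32,000 range has been used: income = $155,000 + $32,000 × 595/1,700 = $166,200.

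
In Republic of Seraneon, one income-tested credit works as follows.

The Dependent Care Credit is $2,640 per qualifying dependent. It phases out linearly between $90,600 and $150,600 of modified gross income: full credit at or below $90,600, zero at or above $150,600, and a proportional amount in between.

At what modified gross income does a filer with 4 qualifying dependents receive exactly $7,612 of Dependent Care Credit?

$107,350

Full credit = 4 × $2,640 = $10,560.
$7,612 is 7,612/10,560 of the full $10,560, so 2,948/10,560 of the $60,000 range has been used: income = $90,600 + $60,000 × 2,948/10,560 = $107,350.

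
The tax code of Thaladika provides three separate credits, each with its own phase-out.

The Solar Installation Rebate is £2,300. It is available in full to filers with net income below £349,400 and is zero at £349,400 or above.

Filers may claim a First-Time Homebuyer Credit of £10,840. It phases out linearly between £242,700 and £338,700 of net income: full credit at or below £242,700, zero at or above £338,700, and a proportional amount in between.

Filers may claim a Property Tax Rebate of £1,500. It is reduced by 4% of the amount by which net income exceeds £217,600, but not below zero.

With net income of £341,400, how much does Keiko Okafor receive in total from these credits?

Solar Installation Rebate: £341,400 is below the £349,400 cutoff, so the full £2,300 applies.
First-Time Homebuyer Credit: £341,400 is at or above £338,700, so the credit is £0.
Property Tax Rebate: 4% of the £123,800 excess over £217,600 is £4,952 ≥ base, so the credit is £0.
Total: £2,300 + £0 + £0 = £2,300.

£2,300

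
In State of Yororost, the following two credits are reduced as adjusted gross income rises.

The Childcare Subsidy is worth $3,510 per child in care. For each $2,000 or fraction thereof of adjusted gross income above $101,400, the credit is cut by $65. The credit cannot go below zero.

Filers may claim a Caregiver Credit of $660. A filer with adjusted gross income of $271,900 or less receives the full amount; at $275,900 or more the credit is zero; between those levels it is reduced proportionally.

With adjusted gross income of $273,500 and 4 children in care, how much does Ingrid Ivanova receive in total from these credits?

$8,781

Childcare Subsidy: base = 4 × $3,510 = $14,040. income exceeds $101,400 by $172,100, which is 87 full-or-partial $2,000 increments; reduction = 87 × $65 = $5,655, leaving $8,385.
Caregiver Credit: $273,500 is $1,600 into a $4,000 phase-out range, leaving 2,400/4,000 of the credit: $660 × 2,400/4,000 = $396.
Total: $8,385 + $396 = $8,781.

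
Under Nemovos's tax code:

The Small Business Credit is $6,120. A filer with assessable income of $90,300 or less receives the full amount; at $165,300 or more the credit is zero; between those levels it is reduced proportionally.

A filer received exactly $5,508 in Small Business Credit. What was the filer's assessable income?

$5,508 is 5,508/6,120 of the full $6,120, so 612/6,120 of the $75,000 range has been used: income = $90,300 + $75,000 × 612/6,120 = $97,800.

$97,800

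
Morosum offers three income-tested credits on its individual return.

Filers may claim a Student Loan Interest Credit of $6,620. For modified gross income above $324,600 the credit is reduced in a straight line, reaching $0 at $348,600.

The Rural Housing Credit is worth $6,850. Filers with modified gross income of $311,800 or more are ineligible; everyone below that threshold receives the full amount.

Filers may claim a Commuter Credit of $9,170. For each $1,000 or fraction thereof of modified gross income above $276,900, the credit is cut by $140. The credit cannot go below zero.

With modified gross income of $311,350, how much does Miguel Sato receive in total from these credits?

Student Loan Interest Credit: $311,350 is at or below the $324,600 threshold, so the full $6,620 applies.
Rural Housing Credit: $311,350 is below the $311,800 cutoff, so the full $6,850 applies.
Commuter Credit: income exceeds $276,900 by $34,450, which is 35 full-or-partial $1,000 increments; reduction = 35 × $140 = $4,900, leaving $4,270.
Total: $6,620 + $6,850 + $4,270 = $17,740.

$17,740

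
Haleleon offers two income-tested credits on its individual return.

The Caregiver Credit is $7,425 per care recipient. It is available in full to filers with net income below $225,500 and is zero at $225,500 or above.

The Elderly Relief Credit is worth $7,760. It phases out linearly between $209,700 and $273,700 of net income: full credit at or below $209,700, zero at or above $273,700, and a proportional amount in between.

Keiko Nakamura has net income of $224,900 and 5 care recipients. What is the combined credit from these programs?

$43,042

Caregiver Credit: base = 5 × $7,425 = $37,125. $224,900 is below the $225,500 cutoff, so the full $37,125 applies.
Elderly Relief Credit: $224,900 is $15,200 into a $64,000 phase-out range, leaving 48,800/64,000 of the credit: $7,760 × 48,800/64,000 = $5,917.
Total: $37,125 + $5,917 = $43,042.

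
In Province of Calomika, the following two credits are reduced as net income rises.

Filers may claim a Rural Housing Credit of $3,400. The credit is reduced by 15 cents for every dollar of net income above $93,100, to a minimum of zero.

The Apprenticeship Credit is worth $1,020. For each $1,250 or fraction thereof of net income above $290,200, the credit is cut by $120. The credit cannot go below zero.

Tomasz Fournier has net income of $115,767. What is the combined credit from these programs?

$1,020

Rural Housing Credit: 15% of the $22,667 excess over $93,100 is $3,400.05 ≥ base, so the credit is $0.
Apprenticeship Credit: $115,767 is at or below the $290,200 threshold, so the full $1,020 applies.
Total: $0 + $1,020 = $1,020.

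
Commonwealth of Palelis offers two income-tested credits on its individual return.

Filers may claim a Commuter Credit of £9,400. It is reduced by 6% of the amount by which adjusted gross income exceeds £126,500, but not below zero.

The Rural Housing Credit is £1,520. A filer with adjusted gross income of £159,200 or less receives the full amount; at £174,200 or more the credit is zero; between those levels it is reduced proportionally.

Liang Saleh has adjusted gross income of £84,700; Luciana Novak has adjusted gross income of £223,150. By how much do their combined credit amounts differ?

Liang (£84,700): Commuter Credit: £84,700 is at or below the £126,500 threshold, so the full £9,400 applies. Rural Housing Credit: £84,700 is at or below the £159,200 threshold, so the full £1,520 applies. total £9,400 + £1,520 = £10,920
Luciana (£223,150): Commuter Credit: 6% of the £96,650 excess over £126,500 is £5,799; credit = £9,400 − £5,799 = £3,601. Rural Housing Credit: £223,150 is at or above £174,200, so the credit is £0. total £3,601 + £0 = £3,601
Difference: |£10,920 − £3,601| = £7,319.

£7,319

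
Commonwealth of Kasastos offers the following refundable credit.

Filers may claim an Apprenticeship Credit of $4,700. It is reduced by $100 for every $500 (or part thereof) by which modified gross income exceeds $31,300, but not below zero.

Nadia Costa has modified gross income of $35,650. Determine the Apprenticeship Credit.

Apprenticeship Credit: income exceeds $31,300 by $4,350, which is 9 full-or-partial $500 increments; reduction = 9 × $100 = $900, leaving $3,800.

$3,800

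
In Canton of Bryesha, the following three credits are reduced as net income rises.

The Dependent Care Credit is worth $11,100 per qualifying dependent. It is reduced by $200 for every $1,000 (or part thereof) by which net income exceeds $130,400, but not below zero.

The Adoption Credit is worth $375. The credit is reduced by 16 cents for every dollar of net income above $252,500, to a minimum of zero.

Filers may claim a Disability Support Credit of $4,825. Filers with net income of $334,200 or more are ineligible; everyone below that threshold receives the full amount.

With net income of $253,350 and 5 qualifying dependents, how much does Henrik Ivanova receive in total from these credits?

$35,964

Dependent Care Credit: base = 5 × $11,100 = $55,500. income exceeds $130,400 by $122,950, which is 123 full-or-partial $1,000 increments; reduction = 123 × $200 = $24,600, leaving $30,900.
Adoption Credit: 16% of the $850 excess over $252,500 is $136; credit = $375 − $136 = $239.
Disability Support Credit: $253,350 is below the $334,200 cutoff, so the full $4,825 applies.
Total: $30,900 + $239 + $4,825 = $35,964.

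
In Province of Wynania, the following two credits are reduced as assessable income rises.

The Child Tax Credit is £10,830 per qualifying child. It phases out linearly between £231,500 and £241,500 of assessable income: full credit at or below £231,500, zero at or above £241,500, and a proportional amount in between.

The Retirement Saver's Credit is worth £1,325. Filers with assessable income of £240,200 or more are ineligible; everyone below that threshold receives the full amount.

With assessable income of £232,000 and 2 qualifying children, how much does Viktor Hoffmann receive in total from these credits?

£21,902

Child Tax Credit: base = 2 × £10,830 = £21,660. £232,000 is £500 into a £10,000 phase-out range, leaving 9,500/10,000 of the credit: £21,660 × 9,500/10,000 = £20,577.
Retirement Saver's Credit: £232,000 is below the £240,200 cutoff, so the full £1,325 applies.
Total: £20,577 + £1,325 = £21,902.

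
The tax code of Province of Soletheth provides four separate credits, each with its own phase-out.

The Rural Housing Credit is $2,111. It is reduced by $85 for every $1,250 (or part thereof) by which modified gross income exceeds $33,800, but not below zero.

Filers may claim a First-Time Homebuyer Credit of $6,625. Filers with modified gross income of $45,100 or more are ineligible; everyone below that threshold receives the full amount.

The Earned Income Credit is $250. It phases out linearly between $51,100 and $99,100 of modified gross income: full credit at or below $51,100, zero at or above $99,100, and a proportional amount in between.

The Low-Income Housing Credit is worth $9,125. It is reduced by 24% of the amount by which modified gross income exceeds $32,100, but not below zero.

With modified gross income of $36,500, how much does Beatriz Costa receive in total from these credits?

$16,800

Rural Housing Credit: income exceeds $33,800 by $2,700, which is 3 full-or-partial $1,250 increments; reduction = 3 × $85 = $255, leaving $1,856.
First-Time Homebuyer Credit: $36,500 is below the $45,100 cutoff, so the full $6,625 applies.
Earned Income Credit: $36,500 is at or below the $51,100 threshold, so the full $250 applies.
Low-Income Housing Credit: 24% of the $4,400 excess over $32,100 is $1,056; credit = $9,125 − $1,056 = $8,069.
Total: $1,856 + $6,625 + $250 + $8,069 = $16,800.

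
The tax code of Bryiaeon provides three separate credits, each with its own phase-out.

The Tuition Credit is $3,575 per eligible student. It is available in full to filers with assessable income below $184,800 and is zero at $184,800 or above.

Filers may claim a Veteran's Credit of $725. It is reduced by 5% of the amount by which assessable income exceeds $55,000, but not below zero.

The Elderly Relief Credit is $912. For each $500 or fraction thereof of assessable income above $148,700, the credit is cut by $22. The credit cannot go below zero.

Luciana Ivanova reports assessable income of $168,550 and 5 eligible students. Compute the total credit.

$17,907

Tuition Credit: base = 5 × $3,575 = $17,875. $168,550 is below the $184,800 cutoff, so the full $17,875 applies.
Veteran's Credit: 5% of the $113,550 excess over $55,000 is $5,677.50 ≥ base, so the credit is $0.
Elderly Relief Credit: income exceeds $148,700 by $19,850, which is 40 full-or-partial $500 increments; reduction = 40 × $22 = $880, leaving $32.
Total: $17,875 + $0 + $32 = $17,907.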